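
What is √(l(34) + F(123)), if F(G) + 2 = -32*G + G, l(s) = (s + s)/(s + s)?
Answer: I*√3814 ≈ 61.758*I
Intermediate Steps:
l(s) = 1 (l(s) = (2*s)/((2*s)) = (2*s)*(1/(2*s)) = 1)
F(G) = -2 - 31*G (F(G) = -2 + (-32*G + G) = -2 - 31*G)
√(l(34) + F(123)) = √(1 + (-2 - 31*123)) = √(1 + (-2 - 3813)) = √(1 - 3815) = √(-3814) = I*√3814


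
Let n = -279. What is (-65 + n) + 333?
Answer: -11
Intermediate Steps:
(-65 + n) + 333 = (-65 - 279) + 333 = -344 + 333 = -11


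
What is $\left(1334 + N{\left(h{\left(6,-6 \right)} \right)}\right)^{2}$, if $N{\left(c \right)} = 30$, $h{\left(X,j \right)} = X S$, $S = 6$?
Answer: $1860496$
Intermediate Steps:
$h{\left(X,j \right)} = 6 X$ ($h{\left(X,j \right)} = X 6 = 6 X$)
$\left(1334 + N{\left(h{\left(6,-6 \right)} \right)}\right)^{2} = \left(1334 + 30\right)^{2} = 1364^{2} = 1860496$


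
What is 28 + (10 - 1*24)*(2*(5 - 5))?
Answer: 28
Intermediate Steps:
28 + (10 - 1*24)*(2*(5 - 5)) = 28 + (10 - 24)*(2*0) = 28 - 14*0 = 28 + 0 = 28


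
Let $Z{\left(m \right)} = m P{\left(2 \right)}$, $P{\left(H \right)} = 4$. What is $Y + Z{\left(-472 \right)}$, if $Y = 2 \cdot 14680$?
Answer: $27472$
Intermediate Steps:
$Y = 29360$
$Z{\left(m \right)} = 4 m$ ($Z{\left(m \right)} = m 4 = 4 m$)
$Y + Z{\left(-472 \right)} = 29360 + 4 \left(-472\right) = 29360 - 1888 = 27472$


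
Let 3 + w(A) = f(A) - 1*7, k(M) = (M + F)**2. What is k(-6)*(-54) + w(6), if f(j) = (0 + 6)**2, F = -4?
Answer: -5374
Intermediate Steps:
f(j) = 36 (f(j) = 6**2 = 36)
k(M) = (-4 + M)**2 (k(M) = (M - 4)**2 = (-4 + M)**2)
w(A) = 26 (w(A) = -3 + (36 - 1*7) = -3 + (36 - 7) = -3 + 29 = 26)
k(-6)*(-54) + w(6) = (-4 - 6)**2*(-54) + 26 = (-10)**2*(-54) + 26 = 100*(-54) + 26 = -5400 + 26 = -5374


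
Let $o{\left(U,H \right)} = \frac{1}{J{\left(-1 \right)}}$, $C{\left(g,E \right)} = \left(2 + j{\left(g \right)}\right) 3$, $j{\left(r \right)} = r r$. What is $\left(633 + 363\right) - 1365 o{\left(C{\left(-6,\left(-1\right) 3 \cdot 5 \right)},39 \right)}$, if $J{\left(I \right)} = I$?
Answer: $2361$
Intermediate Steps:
$j{\left(r \right)} = r^{2}$
$C{\left(g,E \right)} = 6 + 3 g^{2}$ ($C{\left(g,E \right)} = \left(2 + g^{2}\right) 3 = 6 + 3 g^{2}$)
$o{\left(U,H \right)} = -1$ ($o{\left(U,H \right)} = \frac{1}{-1} = -1$)
$\left(633 + 363\right) - 1365 o{\left(C{\left(-6,\left(-1\right) 3 \cdot 5 \right)},39 \right)} = \left(633 + 363\right) - -1365 = 996 + 1365 = 2361$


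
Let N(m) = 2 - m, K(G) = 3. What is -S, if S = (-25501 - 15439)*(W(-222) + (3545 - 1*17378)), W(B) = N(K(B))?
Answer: -566363960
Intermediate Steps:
W(B) = -1 (W(B) = 2 - 1*3 = 2 - 3 = -1)
S = 566363960 (S = (-25501 - 15439)*(-1 + (3545 - 1*17378)) = -40940*(-1 + (3545 - 17378)) = -40940*(-1 - 13833) = -40940*(-13834) = 566363960)
-S = -1*566363960 = -566363960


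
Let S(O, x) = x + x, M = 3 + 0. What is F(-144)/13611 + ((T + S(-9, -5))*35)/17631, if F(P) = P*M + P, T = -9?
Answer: -6402257/79991847 ≈ -0.080036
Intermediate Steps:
M = 3
S(O, x) = 2*x
F(P) = 4*P (F(P) = P*3 + P = 3*P + P = 4*P)
F(-144)/13611 + ((T + S(-9, -5))*35)/17631 = (4*(-144))/13611 + ((-9 + 2*(-5))*35)/17631 = -576*1/13611 + ((-9 - 10)*35)*(1/17631) = -192/4537 - 19*35*(1/17631) = -192/4537 - 665*1/17631 = -192/4537 - 665/17631 = -6402257/79991847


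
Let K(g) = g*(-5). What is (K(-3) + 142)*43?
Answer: 6751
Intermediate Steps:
K(g) = -5*g
(K(-3) + 142)*43 = (-5*(-3) + 142)*43 = (15 + 142)*43 = 157*43 = 6751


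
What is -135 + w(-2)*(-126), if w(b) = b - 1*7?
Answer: 999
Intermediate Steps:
w(b) = -7 + b (w(b) = b - 7 = -7 + b)
-135 + w(-2)*(-126) = -135 + (-7 - 2)*(-126) = -135 - 9*(-126) = -135 + 1134 = 999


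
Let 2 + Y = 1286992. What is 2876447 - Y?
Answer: 1589457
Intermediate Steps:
Y = 1286990 (Y = -2 + 1286992 = 1286990)
2876447 - Y = 2876447 - 1*1286990 = 2876447 - 1286990 = 1589457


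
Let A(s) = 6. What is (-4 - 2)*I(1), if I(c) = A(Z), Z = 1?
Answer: -36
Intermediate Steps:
I(c) = 6
(-4 - 2)*I(1) = (-4 - 2)*6 = -6*6 = -36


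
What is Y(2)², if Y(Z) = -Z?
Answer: 4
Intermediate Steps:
Y(2)² = (-1*2)² = (-2)² = 4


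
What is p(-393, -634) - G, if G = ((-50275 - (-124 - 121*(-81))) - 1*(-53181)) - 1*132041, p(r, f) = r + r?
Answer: 138026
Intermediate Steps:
p(r, f) = 2*r
G = -138812 (G = ((-50275 - (-124 + 9801)) + 53181) - 132041 = ((-50275 - 1*9677) + 53181) - 132041 = ((-50275 - 9677) + 53181) - 132041 = (-59952 + 53181) - 132041 = -6771 - 132041 = -138812)
p(-393, -634) - G = 2*(-393) - 1*(-138812) = -786 + 138812 = 138026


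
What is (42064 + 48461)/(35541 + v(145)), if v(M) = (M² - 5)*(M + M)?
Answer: 90525/6131341 ≈ 0.014764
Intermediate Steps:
v(M) = 2*M*(-5 + M²) (v(M) = (-5 + M²)*(2*M) = 2*M*(-5 + M²))
(42064 + 48461)/(35541 + v(145)) = (42064 + 48461)/(35541 + 2*145*(-5 + 145²)) = 90525/(35541 + 2*145*(-5 + 21025)) = 90525/(35541 + 2*145*21020) = 90525/(35541 + 6095800) = 90525/6131341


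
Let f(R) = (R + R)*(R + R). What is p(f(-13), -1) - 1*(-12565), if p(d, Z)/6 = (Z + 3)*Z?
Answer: 12553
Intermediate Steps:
f(R) = 4*R² (f(R) = (2*R)*(2*R) = 4*R²)
p(d, Z) = 6*Z*(3 + Z) (p(d, Z) = 6*((Z + 3)*Z) = 6*((3 + Z)*Z) = 6*(Z*(3 + Z)) = 6*Z*(3 + Z))
p(f(-13), -1) - 1*(-12565) = 6*(-1)*(3 - 1) - 1*(-12565) = 6*(-1)*2 + 12565 = -12 + 12565 = 12553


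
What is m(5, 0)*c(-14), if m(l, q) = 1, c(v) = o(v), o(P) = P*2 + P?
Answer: -42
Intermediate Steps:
o(P) = 3*P (o(P) = 2*P + P = 3*P)
c(v) = 3*v
m(5, 0)*c(-14) = 1*(3*(-14)) = 1*(-42) = -42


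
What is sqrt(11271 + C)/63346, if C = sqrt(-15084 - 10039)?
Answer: sqrt(11271 + I*sqrt(25123))/63346 ≈ 0.001676 + 1.1784e-5*I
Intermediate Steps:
C = I*sqrt(25123) (C = sqrt(-25123) = I*sqrt(25123) ≈ 158.5*I)
sqrt(11271 + C)/63346 = sqrt(11271 + I*sqrt(25123))/63346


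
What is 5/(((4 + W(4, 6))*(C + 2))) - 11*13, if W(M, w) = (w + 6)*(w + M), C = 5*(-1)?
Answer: -53201/372 ≈ -143.01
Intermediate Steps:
C = -5
W(M, w) = (6 + w)*(M + w)
5/(((4 + W(4, 6))*(C + 2))) - 11*13 = 5/(((4 + (6² + 6*4 + 6*6 + 4*6))*(-5 + 2))) - 11*13 = 5/(((4 + (36 + 24 + 36 + 24))*(-3))) - 143 = 5/(((4 + 120)*(-3))) - 143 = 5/((124*(-3))) - 143 = 5/(-372) - 143 = 5*(-1/372) - 143 = -5/372 - 143 = -53201/372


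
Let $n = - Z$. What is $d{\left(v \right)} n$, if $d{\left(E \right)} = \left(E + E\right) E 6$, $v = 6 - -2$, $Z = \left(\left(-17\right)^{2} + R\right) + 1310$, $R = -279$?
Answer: $-1013760$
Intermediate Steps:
$Z = 1320$ ($Z = \left(\left(-17\right)^{2} - 279\right) + 1310 = \left(289 - 279\right) + 1310 = 10 + 1310 = 1320$)
$v = 8$ ($v = 6 + 2 = 8$)
$d{\left(E \right)} = 12 E^{2}$ ($d{\left(E \right)} = 2 E E 6 = 2 E^{2} \cdot 6 = 12 E^{2}$)
$n = -1320$ ($n = \left(-1\right) 1320 = -1320$)
$d{\left(v \right)} n = 12 \cdot 8^{2} \left(-1320\right) = 12 \cdot 64 \left(-1320\right) = 768 \left(-1320\right) = -1013760$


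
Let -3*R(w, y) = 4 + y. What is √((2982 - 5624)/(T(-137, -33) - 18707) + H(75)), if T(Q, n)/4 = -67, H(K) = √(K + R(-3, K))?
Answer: √(2005278 + 4800675*√438)/3795 ≈ 2.6675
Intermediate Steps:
R(w, y) = -4/3 - y/3 (R(w, y) = -(4 + y)/3 = -4/3 - y/3)
H(K) = √(-4/3 + 2*K/3) (H(K) = √(K + (-4/3 - K/3)) = √(-4/3 + 2*K/3))
T(Q, n) = -268 (T(Q, n) = 4*(-67) = -268)
√((2982 - 5624)/(T(-137, -33) - 18707) + H(75)) = √((2982 - 5624)/(-268 - 18707) + √(-12 + 6*75)/3) = √(-2642/(-18975) + √(-12 + 450)/3) = √(-2642*(-1/18975) + √438/3) = √(2642/18975 + √438/3)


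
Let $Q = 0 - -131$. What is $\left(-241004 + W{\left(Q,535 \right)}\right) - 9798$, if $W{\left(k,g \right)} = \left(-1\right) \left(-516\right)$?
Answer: $-250286$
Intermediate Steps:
$Q = 131$ ($Q = 0 + 131 = 131$)
$W{\left(k,g \right)} = 516$
$\left(-241004 + W{\left(Q,535 \right)}\right) - 9798 = \left(-241004 + 516\right) - 9798 = -240488 - 9798 = -250286$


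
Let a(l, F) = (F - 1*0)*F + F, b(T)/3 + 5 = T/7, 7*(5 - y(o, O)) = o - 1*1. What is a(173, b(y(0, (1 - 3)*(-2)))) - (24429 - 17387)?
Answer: -16545436/2401 ≈ -6891.1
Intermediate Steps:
y(o, O) = 36/7 - o/7 (y(o, O) = 5 - (o - 1*1)/7 = 5 - (o - 1)/7 = 5 - (-1 + o)/7 = 5 + (1/7 - o/7) = 36/7 - o/7)
b(T) = -15 + 3*T/7 (b(T) = -15 + 3*(T/7) = -15 + 3*T/7)
a(l, F) = F + F**2 (a(l, F) = (F + 0)*F + F = F*F + F = F**2 + F = F + F**2)
a(173, b(y(0, (1 - 3)*(-2)))) - (24429 - 17387) = (-15 + 3*(36/7 - 1/7*0)/7)*(1 + (-15 + 3*(36/7 - 1/7*0)/7)) - (24429 - 17387) = (-15 + 3*(36/7 + 0)/7)*(1 + (-15 + 3*(36/7 + 0)/7)) - 1*7042 = (-15 + (3/7)*(36/7))*(1 + (-15 + (3/7)*(36/7))) - 7042 = (-15 + 108/49)*(1 + (-15 + 108/49)) - 7042 = -627*(1 - 627/49)/49 - 7042 = -627/49*(-578/49) - 7042 = 362406/2401 - 7042 = -16545436/2401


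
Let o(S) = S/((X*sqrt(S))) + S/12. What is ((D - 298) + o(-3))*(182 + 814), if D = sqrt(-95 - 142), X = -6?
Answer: -297057 - 166*I*sqrt(3) + 996*I*sqrt(237) ≈ -2.9706e+5 + 15046.0*I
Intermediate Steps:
D = I*sqrt(237) (D = sqrt(-237) = I*sqrt(237) ≈ 15.395*I)
o(S) = -sqrt(S)/6 + S/12 (o(S) = S/((-6*sqrt(S))) + S/12 = S*(-1/(6*sqrt(S))) + S*(1/12) = -sqrt(S)/6 + S/12)
((D - 298) + o(-3))*(182 + 814) = ((I*sqrt(237) - 298) + (-I*sqrt(3)/6 + (1/12)*(-3)))*(182 + 814) = ((-298 + I*sqrt(237)) + (-I*sqrt(3)/6 - 1/4))*996 = ((-298 + I*sqrt(237)) + (-1/4 - I*sqrt(3)/6))*996 = (-1193/4 + I*sqrt(237) - I*sqrt(3)/6)*996 = -297057 - 166*I*sqrt(3) + 996*I*sqrt(237)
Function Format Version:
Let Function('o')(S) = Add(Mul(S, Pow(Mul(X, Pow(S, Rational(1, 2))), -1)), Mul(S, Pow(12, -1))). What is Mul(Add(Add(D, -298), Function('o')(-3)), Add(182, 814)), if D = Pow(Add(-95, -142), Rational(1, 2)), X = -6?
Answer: Add(-297057, Mul(-166, I, Pow(3, Rational(1, 2))), Mul(996, I, Pow(237, Rational(1, 2)))) ≈ Add(-2.9706e+5, Mul(15046., I))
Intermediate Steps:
D = Mul(I, Pow(237, Rational(1, 2))) (D = Pow(-237, Rational(1, 2)) = Mul(I, Pow(237, Rational(1, 2))) ≈ Mul(15.395, I))
Function('o')(S) = Add(Mul(Rational(-1, 6), Pow(S, Rational(1, 2))), Mul(Rational(1, 12), S)) (Function('o')(S) = Add(Mul(S, Pow(Mul(-6, Pow(S, Rational(1, 2))), -1)), Mul(S, Pow(12, -1))) = Add(Mul(S, Mul(Rational(-1, 6), Pow(S, Rational(-1, 2)))), Mul(S, Rational(1, 12))) = Add(Mul(Rational(-1, 6), Pow(S, Rational(1, 2))), Mul(Rational(1, 12), S)))
Mul(Add(Add(D, -298), Function('o')(-3)), Add(182, 814)) = Mul(Add(Add(Mul(I, Pow(237, Rational(1, 2))), -298), Add(Mul(Rational(-1, 6), Pow(-3, Rational(1, 2))), Mul(Rational(1, 12), -3))), Add(182, 814)) = Mul(Add(Add(-298, Mul(I, Pow(237, Rational(1, 2)))), Add(Mul(Rational(-1, 6), Mul(I, Pow(3, Rational(1, 2)))), Rational(-1, 4))), 996) = Mul(Add(Add(-298, Mul(I, Pow(237, Rational(1, 2)))), Add(Mul(Rational(-1, 6), I, Pow(3, Rational(1, 2))), Rational(-1, 4))), 996) = Mul(Add(Add(-298, Mul(I, Pow(237, Rational(1, 2)))), Add(Rational(-1, 4), Mul(Rational(-1, 6), I, Pow(3, Rational(1, 2))))), 996) = Mul(Add(Rational(-1193, 4), Mul(I, Pow(237, Rational(1, 2))), Mul(Rational(-1, 6), I, Pow(3, Rational(1, 2)))), 996) = Add(-297057, Mul(-166, I, Pow(3, Rational(1, 2))), Mul(996, I, Pow(237, Rational(1, 2))))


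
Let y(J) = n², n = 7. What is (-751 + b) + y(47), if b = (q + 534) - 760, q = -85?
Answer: -1013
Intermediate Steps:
y(J) = 49 (y(J) = 7² = 49)
b = -311 (b = (-85 + 534) - 760 = 449 - 760 = -311)
(-751 + b) + y(47) = (-751 - 311) + 49 = -1062 + 49 = -1013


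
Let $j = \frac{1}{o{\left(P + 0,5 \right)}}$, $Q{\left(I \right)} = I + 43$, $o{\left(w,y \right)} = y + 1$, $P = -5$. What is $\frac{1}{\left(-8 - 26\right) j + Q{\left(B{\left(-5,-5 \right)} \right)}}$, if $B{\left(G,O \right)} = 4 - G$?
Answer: $\frac{3}{139} \approx 0.021583$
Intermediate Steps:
$o{\left(w,y \right)} = 1 + y$
$Q{\left(I \right)} = 43 + I$
$j = \frac{1}{6}$ ($j = \frac{1}{1 + 5} = \frac{1}{6} \approx 0.16667$)
$\frac{1}{\left(-8 - 26\right) j + Q{\left(B{\left(-5,-5 \right)} \right)}} = \frac{1}{\left(-8 - 26\right) \frac{1}{6} + \left(43 + \left(4 - -5\right)\right)} = \frac{1}{\left(-34\right) \frac{1}{6} + \left(43 + \left(4 + 5\right)\right)} = \frac{1}{- \frac{17}{3} + \left(43 + 9\right)} = \frac{1}{- \frac{17}{3} + 52} = \frac{1}{\frac{139}{3}} = \frac{3}{139}$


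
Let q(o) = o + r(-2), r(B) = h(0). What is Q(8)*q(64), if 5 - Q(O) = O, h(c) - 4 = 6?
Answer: -222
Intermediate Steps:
h(c) = 10 (h(c) = 4 + 6 = 10)
r(B) = 10
Q(O) = 5 - O
q(o) = 10 + o (q(o) = o + 10 = 10 + o)
Q(8)*q(64) = (5 - 1*8)*(10 + 64) = (5 - 8)*74 = -3*74 = -222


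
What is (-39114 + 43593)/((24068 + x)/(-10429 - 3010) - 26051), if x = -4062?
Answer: -20064427/116706465 ≈ -0.17192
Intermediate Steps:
(-39114 + 43593)/((24068 + x)/(-10429 - 3010) - 26051) = (-39114 + 43593)/((24068 - 4062)/(-10429 - 3010) - 26051) = 4479/(20006/(-13439) - 26051) = 4479/(20006*(-1/13439) - 26051) = 4479/(-20006/13439 - 26051) = 4479/(-350119395/13439) = 4479*(-13439/350119395) = -20064427/116706465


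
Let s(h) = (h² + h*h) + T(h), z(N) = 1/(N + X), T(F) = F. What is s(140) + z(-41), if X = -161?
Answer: 7946679/202 ≈ 39340.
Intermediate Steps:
z(N) = 1/(-161 + N) (z(N) = 1/(N - 161) = 1/(-161 + N))
s(h) = h + 2*h² (s(h) = (h² + h*h) + h = (h² + h²) + h = 2*h² + h = h + 2*h²)
s(140) + z(-41) = 140*(1 + 2*140) + 1/(-161 - 41) = 140*(1 + 280) + 1/(-202) = 140*281 - 1/202 = 39340 - 1/202 = 7946679/202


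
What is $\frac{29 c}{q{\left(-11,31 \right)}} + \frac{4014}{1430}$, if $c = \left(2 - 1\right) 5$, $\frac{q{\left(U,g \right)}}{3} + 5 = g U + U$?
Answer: $\frac{2045822}{765765} \approx 2.6716$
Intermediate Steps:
$q{\left(U,g \right)} = -15 + 3 U + 3 U g$ ($q{\left(U,g \right)} = -15 + 3 \left(g U + U\right) = -15 + 3 \left(U g + U\right) = -15 + 3 \left(U + U g\right) = -15 + \left(3 U + 3 U g\right) = -15 + 3 U + 3 U g$)
$c = 5$ ($c = 1 \cdot 5 = 5$)
$\frac{29 c}{q{\left(-11,31 \right)}} + \frac{4014}{1430} = \frac{29 \cdot 5}{-15 + 3 \left(-11\right) + 3 \left(-11\right) 31} + \frac{4014}{1430} = \frac{145}{-15 - 33 - 1023} + 4014 \cdot \frac{1}{1430} = \frac{145}{-1071} + \frac{2007}{715} = 145 \left(- \frac{1}{1071}\right) + \frac{2007}{715} = - \frac{145}{1071} + \frac{2007}{715} = \frac{2045822}{765765}$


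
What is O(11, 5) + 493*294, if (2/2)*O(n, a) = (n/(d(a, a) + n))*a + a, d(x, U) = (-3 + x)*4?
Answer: 2754048/19 ≈ 1.4495e+5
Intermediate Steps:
d(x, U) = -12 + 4*x
O(n, a) = a + a*n/(-12 + n + 4*a) (O(n, a) = (n/((-12 + 4*a) + n))*a + a = (n/(-12 + n + 4*a))*a + a = a*n/(-12 + n + 4*a) + a = a + a*n/(-12 + n + 4*a))
O(11, 5) + 493*294 = 2*5*(-6 + 11 + 2*5)/(-12 + 11 + 4*5) + 493*294 = 2*5*(-6 + 11 + 10)/(-12 + 11 + 20) + 144942 = 2*5*15/19 + 144942 = 2*5*(1/19)*15 + 144942 = 150/19 + 144942 = 2754048/19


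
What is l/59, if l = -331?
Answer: -331/59 ≈ -5.6102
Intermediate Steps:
l/59 = -331/59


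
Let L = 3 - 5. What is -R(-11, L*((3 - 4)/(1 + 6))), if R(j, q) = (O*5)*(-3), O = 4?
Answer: 60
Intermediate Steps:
L = -2
R(j, q) = -60 (R(j, q) = (4*5)*(-3) = 20*(-3) = -60)
-R(-11, L*((3 - 4)/(1 + 6))) = -1*(-60) = 60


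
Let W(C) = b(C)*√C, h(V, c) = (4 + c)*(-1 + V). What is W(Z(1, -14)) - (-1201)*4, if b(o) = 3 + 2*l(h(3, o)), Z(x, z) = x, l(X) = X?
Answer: 4827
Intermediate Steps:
h(V, c) = (-1 + V)*(4 + c)
b(o) = 19 + 4*o (b(o) = 3 + 2*(-4 - o + 4*3 + 3*o) = 3 + 2*(-4 - o + 12 + 3*o) = 3 + 2*(8 + 2*o) = 3 + (16 + 4*o) = 19 + 4*o)
W(C) = √C*(19 + 4*C) (W(C) = (19 + 4*C)*√C = √C*(19 + 4*C))
W(Z(1, -14)) - (-1201)*4 = √1*(19 + 4*1) - (-1201)*4 = 1*(19 + 4) - 1*(-4804) = 1*23 + 4804 = 23 + 4804 = 4827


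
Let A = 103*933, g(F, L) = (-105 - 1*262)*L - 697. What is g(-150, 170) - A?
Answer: -159186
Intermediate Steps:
g(F, L) = -697 - 367*L (g(F, L) = (-105 - 262)*L - 697 = -367*L - 697 = -697 - 367*L)
A = 96099
g(-150, 170) - A = (-697 - 367*170) - 1*96099 = (-697 - 62390) - 96099 = -63087 - 96099 = -159186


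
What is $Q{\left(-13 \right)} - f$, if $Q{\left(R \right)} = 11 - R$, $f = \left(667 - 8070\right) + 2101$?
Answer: $5326$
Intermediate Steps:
$f = -5302$ ($f = -7403 + 2101 = -5302$)
$Q{\left(-13 \right)} - f = \left(11 - -13\right) - -5302 = \left(11 + 13\right) + 5302 = 24 + 5302 = 5326$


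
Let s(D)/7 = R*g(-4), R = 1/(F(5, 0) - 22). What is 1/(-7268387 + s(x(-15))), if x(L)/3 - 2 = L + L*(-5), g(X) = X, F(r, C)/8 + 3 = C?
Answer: -23/167172887 ≈ -1.3758e-7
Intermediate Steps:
F(r, C) = -24 + 8*C
R = -1/46 (R = 1/((-24 + 8*0) - 22) = 1/((-24 + 0) - 22) = 1/(-24 - 22) = 1/(-46) = -1/46 ≈ -0.021739)
x(L) = 6 - 12*L (x(L) = 6 + 3*(L + L*(-5)) = 6 + 3*(L - 5*L) = 6 + 3*(-4*L) = 6 - 12*L)
s(D) = 14/23 (s(D) = 7*(-1/46*(-4)) = 7*(2/23) = 14/23)
1/(-7268387 + s(x(-15))) = 1/(-7268387 + 14/23) = 1/(-167172887/23) = -23/167172887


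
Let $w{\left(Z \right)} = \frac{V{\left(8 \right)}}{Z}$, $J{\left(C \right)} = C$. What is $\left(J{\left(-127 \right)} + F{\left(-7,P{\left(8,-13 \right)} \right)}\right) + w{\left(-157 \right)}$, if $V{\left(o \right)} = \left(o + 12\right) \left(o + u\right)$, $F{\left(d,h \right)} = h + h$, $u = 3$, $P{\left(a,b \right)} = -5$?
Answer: $- \frac{21729}{157} \approx -138.4$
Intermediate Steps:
$F{\left(d,h \right)} = 2 h$
$V{\left(o \right)} = \left(3 + o\right) \left(12 + o\right)$ ($V{\left(o \right)} = \left(o + 12\right) \left(o + 3\right) = \left(12 + o\right) \left(3 + o\right) = \left(3 + o\right) \left(12 + o\right)$)
$w{\left(Z \right)} = \frac{220}{Z}$ ($w{\left(Z \right)} = \frac{36 + 8^{2} + 15 \cdot 8}{Z} = \frac{36 + 64 + 120}{Z} = \frac{220}{Z}$)
$\left(J{\left(-127 \right)} + F{\left(-7,P{\left(8,-13 \right)} \right)}\right) + w{\left(-157 \right)} = \left(-127 + 2 \left(-5\right)\right) + \frac{220}{-157} = \left(-127 - 10\right) + 220 \left(- \frac{1}{157}\right) = -137 - \frac{220}{157} = - \frac{21729}{157}$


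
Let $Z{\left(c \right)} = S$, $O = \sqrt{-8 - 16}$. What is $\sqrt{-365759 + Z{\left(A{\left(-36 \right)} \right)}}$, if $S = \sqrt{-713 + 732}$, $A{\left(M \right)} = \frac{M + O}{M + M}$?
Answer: $\sqrt{-365759 + \sqrt{19}} \approx 604.78 i$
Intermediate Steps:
$O = 2 i \sqrt{6}$ ($O = \sqrt{-24} = 2 i \sqrt{6} \approx 4.899 i$)
$A{\left(M \right)} = \frac{M + 2 i \sqrt{6}}{2 M}$ ($A{\left(M \right)} = \frac{M + 2 i \sqrt{6}}{M + M} = \frac{M + 2 i \sqrt{6}}{2 M}$)
$S = \sqrt{19} \approx 4.3589$
$Z{\left(c \right)} = \sqrt{19}$
$\sqrt{-365759 + Z{\left(A{\left(-36 \right)} \right)}} = \sqrt{-365759 + \sqrt{19}}$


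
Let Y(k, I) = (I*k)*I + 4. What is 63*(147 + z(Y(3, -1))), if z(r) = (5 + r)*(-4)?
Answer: 6237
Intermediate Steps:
Y(k, I) = 4 + k*I² (Y(k, I) = k*I² + 4 = 4 + k*I²)
z(r) = -20 - 4*r
63*(147 + z(Y(3, -1))) = 63*(147 + (-20 - 4*(4 + 3*(-1)²))) = 63*(147 + (-20 - 4*(4 + 3*1))) = 63*(147 + (-20 - 4*(4 + 3))) = 63*(147 + (-20 - 4*7)) = 63*(147 + (-20 - 28)) = 63*(147 - 48) = 63*99 = 6237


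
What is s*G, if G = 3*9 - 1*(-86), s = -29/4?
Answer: -3277/4 ≈ -819.25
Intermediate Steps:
s = -29/4 (s = -29*1/4 = -29/4 ≈ -7.2500)
G = 113 (G = 27 + 86 = 113)
s*G = -29/4*113 = -3277/4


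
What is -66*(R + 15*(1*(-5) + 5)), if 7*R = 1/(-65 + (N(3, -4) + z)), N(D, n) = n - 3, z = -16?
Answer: 3/28 ≈ 0.10714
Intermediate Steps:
N(D, n) = -3 + n
R = -1/616 (R = 1/(7*(-65 + ((-3 - 4) - 16))) = 1/(7*(-65 + (-7 - 16))) = 1/(7*(-65 - 23)) = (⅐)/(-88) = (⅐)*(-1/88) = -1/616 ≈ -0.0016234)
-66*(R + 15*(1*(-5) + 5)) = -66*(-1/616 + 15*(1*(-5) + 5)) = -66*(-1/616 + 15*(-5 + 5)) = -66*(-1/616 + 15*0) = -66*(-1/616 + 0) = -66*(-1/616) = 3/28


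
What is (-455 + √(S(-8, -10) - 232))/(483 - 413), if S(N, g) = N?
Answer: -13/2 + 2*I*√15/35 ≈ -6.5 + 0.22131*I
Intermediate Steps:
(-455 + √(S(-8, -10) - 232))/(483 - 413) = (-455 + √(-8 - 232))/(483 - 413) = (-455 + √(-240))/70 = (-455 + 4*I*√15)*(1/70) = -13/2 + 2*I*√15/35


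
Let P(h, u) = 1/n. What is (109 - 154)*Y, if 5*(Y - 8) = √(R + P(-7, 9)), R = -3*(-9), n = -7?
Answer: -360 - 18*√329/7 ≈ -406.64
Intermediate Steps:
P(h, u) = -⅐ (P(h, u) = 1/(-7) = -⅐)
R = 27
Y = 8 + 2*√329/35 (Y = 8 + √(27 - ⅐)/5 = 8 + √(188/7)/5 = 8 + (2*√329/7)/5 = 8 + 2*√329/35 ≈ 9.0365)
(109 - 154)*Y = (109 - 154)*(8 + 2*√329/35) = -45*(8 + 2*√329/35) = -360 - 18*√329/7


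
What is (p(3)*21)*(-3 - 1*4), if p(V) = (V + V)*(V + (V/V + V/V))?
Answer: -4410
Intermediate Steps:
p(V) = 2*V*(2 + V) (p(V) = (2*V)*(V + (1 + 1)) = (2*V)*(V + 2) = (2*V)*(2 + V) = 2*V*(2 + V))
(p(3)*21)*(-3 - 1*4) = ((2*3*(2 + 3))*21)*(-3 - 1*4) = ((2*3*5)*21)*(-3 - 4) = (30*21)*(-7) = 630*(-7) = -4410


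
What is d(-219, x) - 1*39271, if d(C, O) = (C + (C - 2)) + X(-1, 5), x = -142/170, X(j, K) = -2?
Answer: -39713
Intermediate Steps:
x = -71/85 (x = -142*1/170 = -71/85 ≈ -0.83529)
d(C, O) = -4 + 2*C (d(C, O) = (C + (C - 2)) - 2 = (C + (-2 + C)) - 2 = (-2 + 2*C) - 2 = -4 + 2*C)
d(-219, x) - 1*39271 = (-4 + 2*(-219)) - 1*39271 = (-4 - 438) - 39271 = -442 - 39271 = -39713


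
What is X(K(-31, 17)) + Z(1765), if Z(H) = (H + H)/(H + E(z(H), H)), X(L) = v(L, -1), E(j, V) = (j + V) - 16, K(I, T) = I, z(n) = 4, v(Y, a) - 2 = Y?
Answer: -49246/1759 ≈ -27.997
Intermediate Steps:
v(Y, a) = 2 + Y
E(j, V) = -16 + V + j (E(j, V) = (V + j) - 16 = -16 + V + j)
X(L) = 2 + L
Z(H) = 2*H/(-12 + 2*H) (Z(H) = (H + H)/(H + (-16 + H + 4)) = (2*H)/(H + (-12 + H)) = (2*H)/(-12 + 2*H) = 2*H/(-12 + 2*H))
X(K(-31, 17)) + Z(1765) = (2 - 31) + 1765/(-6 + 1765) = -29 + 1765/1759 = -49246/1759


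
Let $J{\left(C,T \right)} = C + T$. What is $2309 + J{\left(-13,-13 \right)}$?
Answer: $2283$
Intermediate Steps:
$2309 + J{\left(-13,-13 \right)} = 2309 - 26 = 2283$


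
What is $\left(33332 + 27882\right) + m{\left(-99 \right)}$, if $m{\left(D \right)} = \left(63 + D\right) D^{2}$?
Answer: $-291622$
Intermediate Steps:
$m{\left(D \right)} = D^{2} \left(63 + D\right)$
$\left(33332 + 27882\right) + m{\left(-99 \right)} = \left(33332 + 27882\right) + \left(-99\right)^{2} \left(63 - 99\right) = 61214 + 9801 \left(-36\right) = 61214 - 352836 = -291622$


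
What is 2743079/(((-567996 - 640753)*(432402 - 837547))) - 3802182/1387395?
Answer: -124133032798653127/45295543728167265 ≈ -2.7405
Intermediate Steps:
2743079/(((-567996 - 640753)*(432402 - 837547))) - 3802182/1387395 = 2743079/((-1208749*(-405145))) - 3802182*1/1387395 = 2743079/489718613605 - 1267394/462465 = -124133032798653127/45295543728167265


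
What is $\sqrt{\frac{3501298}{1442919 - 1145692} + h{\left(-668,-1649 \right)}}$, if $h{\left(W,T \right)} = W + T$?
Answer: $\frac{i \sqrt{203652111738047}}{297227} \approx 48.013 i$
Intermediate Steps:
$h{\left(W,T \right)} = T + W$
$\sqrt{\frac{3501298}{1442919 - 1145692} + h{\left(-668,-1649 \right)}} = \sqrt{\frac{3501298}{1442919 - 1145692} - 2317} = \sqrt{\frac{3501298}{297227} - 2317} = \sqrt{- \frac{685173661}{297227}} = \frac{i \sqrt{203652111738047}}{297227}$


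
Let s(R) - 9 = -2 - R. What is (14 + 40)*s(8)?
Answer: -54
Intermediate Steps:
s(R) = 7 - R (s(R) = 9 + (-2 - R) = 7 - R)
(14 + 40)*s(8) = (14 + 40)*(7 - 1*8) = 54*(7 - 8) = 54*(-1) = -54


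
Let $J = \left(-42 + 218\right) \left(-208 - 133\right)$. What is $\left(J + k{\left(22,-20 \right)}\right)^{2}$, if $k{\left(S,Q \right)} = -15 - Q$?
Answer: $3601320121$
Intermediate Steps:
$J = -60016$ ($J = 176 \left(-341\right) = -60016$)
$\left(J + k{\left(22,-20 \right)}\right)^{2} = \left(-60016 - -5\right)^{2} = \left(-60016 + \left(-15 + 20\right)\right)^{2} = \left(-60016 + 5\right)^{2} = \left(-60011\right)^{2} = 3601320121$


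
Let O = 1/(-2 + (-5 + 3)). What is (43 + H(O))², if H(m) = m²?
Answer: 474721/256 ≈ 1854.4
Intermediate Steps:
O = -¼ (O = 1/(-2 - 2) = 1/(-4) = -¼ ≈ -0.25000)
(43 + H(O))² = (43 + (-¼)²)² = (43 + 1/16)² = (689/16)² = 474721/256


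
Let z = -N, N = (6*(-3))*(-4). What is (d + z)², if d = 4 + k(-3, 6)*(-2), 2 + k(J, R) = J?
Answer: 3364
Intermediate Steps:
N = 72 (N = -18*(-4) = 72)
k(J, R) = -2 + J
d = 14 (d = 4 + (-2 - 3)*(-2) = 4 - 5*(-2) = 4 + 10 = 14)
z = -72 (z = -1*72 = -72)
(d + z)² = (14 - 72)² = (-58)² = 3364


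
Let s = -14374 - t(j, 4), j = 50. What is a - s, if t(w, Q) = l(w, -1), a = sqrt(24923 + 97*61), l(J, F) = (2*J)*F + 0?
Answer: 14274 + 2*sqrt(7710) ≈ 14450.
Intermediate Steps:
l(J, F) = 2*F*J (l(J, F) = 2*F*J + 0 = 2*F*J)
a = 2*sqrt(7710) (a = sqrt(24923 + 5917) = sqrt(30840) = 2*sqrt(7710) ≈ 175.61)
t(w, Q) = -2*w (t(w, Q) = 2*(-1)*w = -2*w)
s = -14274 (s = -14374 - (-2)*50 = -14374 - 1*(-100) = -14374 + 100 = -14274)
a - s = 2*sqrt(7710) - 1*(-14274) = 2*sqrt(7710) + 14274 = 14274 + 2*sqrt(7710)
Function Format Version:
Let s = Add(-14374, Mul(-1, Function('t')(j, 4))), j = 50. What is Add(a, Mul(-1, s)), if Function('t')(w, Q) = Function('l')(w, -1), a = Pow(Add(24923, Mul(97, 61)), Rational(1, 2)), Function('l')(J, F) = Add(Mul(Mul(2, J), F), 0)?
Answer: Add(14274, Mul(2, Pow(7710, Rational(1, 2)))) ≈ 14450.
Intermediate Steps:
Function('l')(J, F) = Mul(2, F, J) (Function('l')(J, F) = Add(Mul(2, F, J), 0) = Mul(2, F, J))
a = Mul(2, Pow(7710, Rational(1, 2))) (a = Pow(Add(24923, 5917), Rational(1, 2)) = Pow(30840, Rational(1, 2)) = Mul(2, Pow(7710, Rational(1, 2))) ≈ 175.61)
Function('t')(w, Q) = Mul(-2, w) (Function('t')(w, Q) = Mul(2, -1, w) = Mul(-2, w))
s = -14274 (s = Add(-14374, Mul(-1, Mul(-2, 50))) = Add(-14374, Mul(-1, -100)) = Add(-14374, 100) = -14274)
Add(a, Mul(-1, s)) = Add(Mul(2, Pow(7710, Rational(1, 2))), Mul(-1, -14274)) = Add(Mul(2, Pow(7710, Rational(1, 2))), 14274) = Add(14274, Mul(2, Pow(7710, Rational(1, 2))))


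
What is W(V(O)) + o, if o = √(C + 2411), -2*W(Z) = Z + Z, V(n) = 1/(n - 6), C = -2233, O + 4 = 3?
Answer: ⅐ + √178 ≈ 13.485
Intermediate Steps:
O = -1 (O = -4 + 3 = -1)
V(n) = 1/(-6 + n)
W(Z) = -Z (W(Z) = -(Z + Z)/2 = -Z)
o = √178 (o = √(-2233 + 2411) = √178 ≈ 13.342)
W(V(O)) + o = -1/(-6 - 1) + √178 = -1/(-7) + √178 = -1*(-⅐) + √178 = ⅐ + √178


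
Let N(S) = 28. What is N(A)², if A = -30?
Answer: 784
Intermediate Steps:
N(A)² = 28² = 784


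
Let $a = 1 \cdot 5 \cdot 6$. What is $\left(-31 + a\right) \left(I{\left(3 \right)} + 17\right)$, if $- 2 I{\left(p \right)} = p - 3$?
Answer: $-17$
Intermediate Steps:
$I{\left(p \right)} = \frac{3}{2} - \frac{p}{2}$ ($I{\left(p \right)} = - \frac{p - 3}{2} = - \frac{-3 + p}{2} = \frac{3}{2} - \frac{p}{2}$)
$a = 30$ ($a = 5 \cdot 6 = 30$)
$\left(-31 + a\right) \left(I{\left(3 \right)} + 17\right) = \left(-31 + 30\right) \left(\left(\frac{3}{2} - \frac{3}{2}\right) + 17\right) = - (\left(\frac{3}{2} - \frac{3}{2}\right) + 17) = - (0 + 17) = \left(-1\right) 17 = -17$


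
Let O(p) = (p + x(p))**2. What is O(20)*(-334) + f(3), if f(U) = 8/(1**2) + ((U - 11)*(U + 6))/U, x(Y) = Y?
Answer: -534416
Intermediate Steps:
O(p) = 4*p**2 (O(p) = (p + p)**2 = (2*p)**2 = 4*p**2)
f(U) = 8 + (-11 + U)*(6 + U)/U (f(U) = 8/1 + ((-11 + U)*(6 + U))/U = 8*1 + (-11 + U)*(6 + U)/U = 8 + (-11 + U)*(6 + U)/U)
O(20)*(-334) + f(3) = (4*20**2)*(-334) + (3 + 3 - 66/3) = (4*400)*(-334) + (3 + 3 - 66*1/3) = 1600*(-334) + (3 + 3 - 22) = -534400 - 16 = -534416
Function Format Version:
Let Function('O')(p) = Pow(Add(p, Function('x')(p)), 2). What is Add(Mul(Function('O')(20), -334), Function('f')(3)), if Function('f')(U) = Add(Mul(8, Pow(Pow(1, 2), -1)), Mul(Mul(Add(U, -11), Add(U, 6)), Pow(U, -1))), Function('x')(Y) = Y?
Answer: -534416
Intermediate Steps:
Function('O')(p) = Mul(4, Pow(p, 2)) (Function('O')(p) = Pow(Add(p, p), 2) = Pow(Mul(2, p), 2) = Mul(4, Pow(p, 2)))
Function('f')(U) = Add(8, Mul(Pow(U, -1), Add(-11, U), Add(6, U))) (Function('f')(U) = Add(Mul(8, Pow(1, -1)), Mul(Mul(Add(-11, U), Add(6, U)), Pow(U, -1))) = Add(Mul(8, 1), Mul(Pow(U, -1), Add(-11, U), Add(6, U))) = Add(8, Mul(Pow(U, -1), Add(-11, U), Add(6, U))))
Add(Mul(Function('O')(20), -334), Function('f')(3)) = Add(Mul(Mul(4, Pow(20, 2)), -334), Add(3, 3, Mul(-66, Pow(3, -1)))) = Add(Mul(Mul(4, 400), -334), Add(3, 3, Mul(-66, Rational(1, 3)))) = Add(Mul(1600, -334), Add(3, 3, -22)) = Add(-534400, -16) = -534416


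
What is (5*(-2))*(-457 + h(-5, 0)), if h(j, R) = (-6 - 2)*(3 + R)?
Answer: 4810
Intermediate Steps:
h(j, R) = -24 - 8*R (h(j, R) = -8*(3 + R) = -24 - 8*R)
(5*(-2))*(-457 + h(-5, 0)) = (5*(-2))*(-457 + (-24 - 8*0)) = -10*(-457 + (-24 + 0)) = -10*(-457 - 24) = -10*(-481) = 4810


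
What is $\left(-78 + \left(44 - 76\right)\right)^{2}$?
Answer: $12100$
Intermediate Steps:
$\left(-78 + \left(44 - 76\right)\right)^{2} = \left(-78 - 32\right)^{2} = \left(-110\right)^{2} = 12100$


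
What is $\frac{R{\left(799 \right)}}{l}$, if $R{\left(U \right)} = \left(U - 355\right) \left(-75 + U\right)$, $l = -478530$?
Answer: $- \frac{53576}{79755} \approx -0.67176$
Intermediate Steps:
$R{\left(U \right)} = \left(-355 + U\right) \left(-75 + U\right)$
$\frac{R{\left(799 \right)}}{l} = \frac{26625 + 799^{2} - 343570}{-478530} = \left(26625 + 638401 - 343570\right) \left(- \frac{1}{478530}\right) = 321456 \left(- \frac{1}{478530}\right) = - \frac{53576}{79755}$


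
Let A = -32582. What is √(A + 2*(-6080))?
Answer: I*√44742 ≈ 211.52*I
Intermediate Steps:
√(A + 2*(-6080)) = √(-32582 + 2*(-6080)) = √(-32582 - 12160) = √(-44742) = I*√44742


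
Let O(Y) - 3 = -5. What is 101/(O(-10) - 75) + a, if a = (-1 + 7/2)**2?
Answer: 1521/308 ≈ 4.9383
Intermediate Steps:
O(Y) = -2 (O(Y) = 3 - 5 = -2)
a = 25/4 (a = (-1 + 7*(1/2))**2 = (-1 + 7/2)**2 = (5/2)**2 = 25/4 ≈ 6.2500)
101/(O(-10) - 75) + a = 101/(-2 - 75) + 25/4 = 101/(-77) + 25/4 = 101*(-1/77) + 25/4 = -101/77 + 25/4 = 1521/308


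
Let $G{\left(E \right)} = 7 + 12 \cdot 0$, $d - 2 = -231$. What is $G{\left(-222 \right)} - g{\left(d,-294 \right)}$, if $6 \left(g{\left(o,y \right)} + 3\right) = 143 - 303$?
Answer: $\frac{110}{3} \approx 36.667$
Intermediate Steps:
$d = -229$ ($d = 2 - 231 = -229$)
$g{\left(o,y \right)} = - \frac{89}{3}$ ($g{\left(o,y \right)} = -3 + \frac{143 - 303}{6} = -3 + \frac{1}{6} \left(-160\right) = -3 - \frac{80}{3} = - \frac{89}{3}$)
$G{\left(E \right)} = 7$ ($G{\left(E \right)} = 7 + 0 = 7$)
$G{\left(-222 \right)} - g{\left(d,-294 \right)} = 7 - - \frac{89}{3} = 7 + \frac{89}{3} = \frac{110}{3}$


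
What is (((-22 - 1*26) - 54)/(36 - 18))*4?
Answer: -68/3 ≈ -22.667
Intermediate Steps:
(((-22 - 1*26) - 54)/(36 - 18))*4 = (((-22 - 26) - 54)/18)*4 = ((-48 - 54)*(1/18))*4 = -102*1/18*4 = -17/3*4 = -68/3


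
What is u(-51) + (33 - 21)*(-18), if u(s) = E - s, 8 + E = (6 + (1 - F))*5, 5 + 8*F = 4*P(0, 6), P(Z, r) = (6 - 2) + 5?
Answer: -1259/8 ≈ -157.38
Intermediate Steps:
P(Z, r) = 9 (P(Z, r) = 4 + 5 = 9)
F = 31/8 (F = -5/8 + (4*9)/8 = -5/8 + (⅛)*36 = -5/8 + 9/2 = 31/8 ≈ 3.8750)
E = 61/8 (E = -8 + (6 + (1 - 1*31/8))*5 = -8 + (6 + (1 - 31/8))*5 = -8 + (6 - 23/8)*5 = -8 + (25/8)*5 = -8 + 125/8 = 61/8 ≈ 7.6250)
u(s) = 61/8 - s
u(-51) + (33 - 21)*(-18) = (61/8 - 1*(-51)) + (33 - 21)*(-18) = (61/8 + 51) + 12*(-18) = 469/8 - 216 = -1259/8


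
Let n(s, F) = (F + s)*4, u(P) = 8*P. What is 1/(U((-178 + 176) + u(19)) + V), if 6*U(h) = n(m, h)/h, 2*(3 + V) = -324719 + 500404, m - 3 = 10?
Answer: 450/39528101 ≈ 1.1384e-5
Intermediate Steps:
m = 13 (m = 3 + 10 = 13)
V = 175679/2 (V = -3 + (-324719 + 500404)/2 = -3 + (½)*175685 = -3 + 175685/2 = 175679/2 ≈ 87840.)
n(s, F) = 4*F + 4*s
U(h) = (52 + 4*h)/(6*h) (U(h) = ((4*h + 4*13)/h)/6 = ((4*h + 52)/h)/6 = ((52 + 4*h)/h)/6 = (52 + 4*h)/(6*h))
1/(U((-178 + 176) + u(19)) + V) = 1/(2*(13 + ((-178 + 176) + 8*19))/(3*((-178 + 176) + 8*19)) + 175679/2) = 1/(2*(13 + (-2 + 152))/(3*(-2 + 152)) + 175679/2) = 1/((⅔)*(13 + 150)/150 + 175679/2) = 1/((⅔)*(1/150)*163 + 175679/2) = 1/(163/225 + 175679/2) = 1/(39528101/450) = 450/39528101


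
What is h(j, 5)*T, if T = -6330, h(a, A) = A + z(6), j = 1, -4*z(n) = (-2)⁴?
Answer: -6330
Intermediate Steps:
z(n) = -4 (z(n) = -¼*(-2)⁴ = -¼*16 = -4)
h(a, A) = -4 + A (h(a, A) = A - 4 = -4 + A)
h(j, 5)*T = (-4 + 5)*(-6330) = 1*(-6330) = -6330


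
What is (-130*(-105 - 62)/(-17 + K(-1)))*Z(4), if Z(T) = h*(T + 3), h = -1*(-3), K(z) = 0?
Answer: -455910/17 ≈ -26818.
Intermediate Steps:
h = 3
Z(T) = 9 + 3*T (Z(T) = 3*(T + 3) = 3*(3 + T) = 9 + 3*T)
(-130*(-105 - 62)/(-17 + K(-1)))*Z(4) = (-130*(-105 - 62)/(-17 + 0))*(9 + 3*4) = (-(-21710)/(-17))*(9 + 12) = -(-21710)*(-1)/17*21 = -130*167/17*21 = -21710/17*21 = -455910/17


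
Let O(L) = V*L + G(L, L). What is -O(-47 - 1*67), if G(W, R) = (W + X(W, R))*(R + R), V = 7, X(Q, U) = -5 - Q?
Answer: -342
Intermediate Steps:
G(W, R) = -10*R (G(W, R) = (W + (-5 - W))*(R + R) = -10*R)
O(L) = -3*L (O(L) = 7*L - 10*L = -3*L)
-O(-47 - 1*67) = -(-3)*(-47 - 1*67) = -(-3)*(-47 - 67) = -(-3)*(-114) = -1*342 = -342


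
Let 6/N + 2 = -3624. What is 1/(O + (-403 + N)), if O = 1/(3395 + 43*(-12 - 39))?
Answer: -2179226/878229871 ≈ -0.0024814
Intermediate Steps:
N = -3/1813 (N = 6/(-2 - 3624) = 6/(-3626) = 6*(-1/3626) = -3/1813 ≈ -0.0016547)
O = 1/1202 (O = 1/(3395 + 43*(-51)) = 1/(3395 - 2193) = 1/1202 ≈ 0.00083195)
1/(O + (-403 + N)) = 1/(1/1202 + (-403 - 3/1813)) = 1/(1/1202 - 730642/1813) = 1/(-878229871/2179226) = -2179226/878229871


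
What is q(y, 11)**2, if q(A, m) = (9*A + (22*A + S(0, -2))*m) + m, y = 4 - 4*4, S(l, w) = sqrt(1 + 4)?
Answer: 9006606 - 66022*sqrt(5) ≈ 8.8590e+6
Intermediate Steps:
S(l, w) = sqrt(5)
y = -12 (y = 4 - 16 = -12)
q(A, m) = m + 9*A + m*(sqrt(5) + 22*A) (q(A, m) = (9*A + (22*A + sqrt(5))*m) + m = (9*A + (sqrt(5) + 22*A)*m) + m = (9*A + m*(sqrt(5) + 22*A)) + m = m + 9*A + m*(sqrt(5) + 22*A))
q(y, 11)**2 = (11 + 9*(-12) + 11*sqrt(5) + 22*(-12)*11)**2 = (11 - 108 + 11*sqrt(5) - 2904)**2 = (-3001 + 11*sqrt(5))**2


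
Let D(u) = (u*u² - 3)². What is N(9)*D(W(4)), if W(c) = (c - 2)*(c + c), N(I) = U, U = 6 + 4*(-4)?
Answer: -167526490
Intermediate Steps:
U = -10 (U = 6 - 16 = -10)
N(I) = -10
W(c) = 2*c*(-2 + c) (W(c) = (-2 + c)*(2*c) = 2*c*(-2 + c))
D(u) = (-3 + u³)² (D(u) = (u³ - 3)² = (-3 + u³)²)
N(9)*D(W(4)) = -10*(-3 + (2*4*(-2 + 4))³)² = -10*(-3 + (2*4*2)³)² = -10*(-3 + 16³)² = -10*(-3 + 4096)² = -10*4093² = -10*16752649 = -167526490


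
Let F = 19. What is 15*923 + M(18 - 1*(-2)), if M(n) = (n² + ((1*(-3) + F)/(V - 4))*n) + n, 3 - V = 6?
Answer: 99535/7 ≈ 14219.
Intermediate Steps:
V = -3 (V = 3 - 1*6 = 3 - 6 = -3)
M(n) = n² - 9*n/7 (M(n) = (n² + ((1*(-3) + 19)/(-3 - 4))*n) + n = (n² + ((-3 + 19)/(-7))*n) + n = (n² + (16*(-⅐))*n) + n = (n² - 16*n/7) + n = n² - 9*n/7)
15*923 + M(18 - 1*(-2)) = 15*923 + (18 - 1*(-2))*(-9 + 7*(18 - 1*(-2)))/7 = 13845 + (18 + 2)*(-9 + 7*(18 + 2))/7 = 13845 + (⅐)*20*(-9 + 7*20) = 13845 + (⅐)*20*(-9 + 140) = 13845 + (⅐)*20*131 = 13845 + 2620/7 = 99535/7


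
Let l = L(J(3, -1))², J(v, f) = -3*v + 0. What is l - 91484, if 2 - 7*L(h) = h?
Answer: -4482595/49 ≈ -91482.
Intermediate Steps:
J(v, f) = -3*v
L(h) = 2/7 - h/7
l = 121/49 (l = (2/7 - (-3)*3/7)² = (2/7 - ⅐*(-9))² = (2/7 + 9/7)² = (11/7)² = 121/49 ≈ 2.4694)
l - 91484 = 121/49 - 91484 = -4482595/49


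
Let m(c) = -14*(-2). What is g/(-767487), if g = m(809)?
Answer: -4/109641 ≈ -3.6483e-5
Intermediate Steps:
m(c) = 28
g = 28
g/(-767487) = 28/(-767487) = 28*(-1/767487) = -4/109641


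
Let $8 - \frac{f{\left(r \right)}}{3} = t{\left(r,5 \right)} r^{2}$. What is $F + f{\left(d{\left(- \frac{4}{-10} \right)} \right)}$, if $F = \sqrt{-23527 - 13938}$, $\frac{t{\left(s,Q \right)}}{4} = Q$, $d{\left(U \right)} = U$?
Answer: $\frac{72}{5} + i \sqrt{37465} \approx 14.4 + 193.56 i$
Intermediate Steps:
$t{\left(s,Q \right)} = 4 Q$
$f{\left(r \right)} = 24 - 60 r^{2}$ ($f{\left(r \right)} = 24 - 3 \cdot 4 \cdot 5 r^{2} = 24 - 3 \cdot 20 r^{2} = 24 - 60 r^{2}$)
$F = i \sqrt{37465}$ ($F = \sqrt{-37465} = i \sqrt{37465} \approx 193.56 i$)
$F + f{\left(d{\left(- \frac{4}{-10} \right)} \right)} = i \sqrt{37465} + \left(24 - 60 \left(- \frac{4}{-10}\right)^{2}\right) = i \sqrt{37465} + \left(24 - 60 \left(\left(-4\right) \left(- \frac{1}{10}\right)\right)^{2}\right) = i \sqrt{37465} + \left(24 - 60 \left(\frac{2}{5}\right)^{2}\right) = i \sqrt{37465} + \left(24 - \frac{48}{5}\right) = i \sqrt{37465} + \frac{72}{5} = \frac{72}{5} + i \sqrt{37465}$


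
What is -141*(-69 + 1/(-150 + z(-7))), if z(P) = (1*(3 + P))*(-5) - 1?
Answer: 1274640/131 ≈ 9730.1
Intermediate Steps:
z(P) = -16 - 5*P (z(P) = (3 + P)*(-5) - 1 = (-15 - 5*P) - 1 = -16 - 5*P)
-141*(-69 + 1/(-150 + z(-7))) = -141*(-69 + 1/(-150 + (-16 - 5*(-7)))) = -141*(-69 + 1/(-150 + (-16 + 35))) = -141*(-69 + 1/(-150 + 19)) = -141*(-69 + 1/(-131)) = -141*(-69 - 1/131) = -141*(-9040/131) = 1274640/131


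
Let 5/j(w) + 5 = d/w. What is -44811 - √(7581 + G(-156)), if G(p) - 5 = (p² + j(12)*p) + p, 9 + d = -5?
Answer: -44811 - √43660814/37 ≈ -44990.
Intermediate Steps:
d = -14 (d = -9 - 5 = -14)
j(w) = 5/(-5 - 14/w)
G(p) = 5 + p² + 7*p/37 (G(p) = 5 + ((p² + (-5*12/(14 + 5*12))*p) + p) = 5 + ((p² + (-5*12/(14 + 60))*p) + p) = 5 + ((p² + (-5*12/74)*p) + p) = 5 + ((p² + (-5*12*1/74)*p) + p) = 5 + ((p² - 30*p/37) + p) = 5 + (p² + 7*p/37) = 5 + p² + 7*p/37)
-44811 - √(7581 + G(-156)) = -44811 - √(7581 + (5 + (-156)² + (7/37)*(-156))) = -44811 - √(7581 + (5 + 24336 - 1092/37)) = -44811 - √(7581 + 899525/37) = -44811 - √(1180022/37) = -44811 - √43660814/37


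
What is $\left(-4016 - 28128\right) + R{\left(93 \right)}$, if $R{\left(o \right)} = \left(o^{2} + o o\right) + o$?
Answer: $-14753$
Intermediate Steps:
$R{\left(o \right)} = o + 2 o^{2}$ ($R{\left(o \right)} = \left(o^{2} + o^{2}\right) + o = 2 o^{2} + o = o + 2 o^{2}$)
$\left(-4016 - 28128\right) + R{\left(93 \right)} = \left(-4016 - 28128\right) + 93 \left(1 + 2 \cdot 93\right) = -32144 + 93 \left(1 + 186\right) = -32144 + 93 \cdot 187 = -32144 + 17391 = -14753$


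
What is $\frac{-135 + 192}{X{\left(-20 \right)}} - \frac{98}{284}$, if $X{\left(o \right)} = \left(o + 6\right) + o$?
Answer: $- \frac{2440}{1207} \approx -2.0215$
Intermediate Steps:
$X{\left(o \right)} = 6 + 2 o$ ($X{\left(o \right)} = \left(6 + o\right) + o = 6 + 2 o$)
$\frac{-135 + 192}{X{\left(-20 \right)}} - \frac{98}{284} = \frac{-135 + 192}{6 + 2 \left(-20\right)} - \frac{98}{284} = \frac{57}{6 - 40} - \frac{49}{142} = \frac{57}{-34} - \frac{49}{142} = 57 \left(- \frac{1}{34}\right) - \frac{49}{142} = - \frac{57}{34} - \frac{49}{142} = - \frac{2440}{1207}$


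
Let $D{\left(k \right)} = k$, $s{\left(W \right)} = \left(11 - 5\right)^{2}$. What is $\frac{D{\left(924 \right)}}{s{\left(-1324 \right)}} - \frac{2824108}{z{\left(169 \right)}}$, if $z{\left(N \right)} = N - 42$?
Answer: $- \frac{8462545}{381} \approx -22211.0$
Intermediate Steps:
$z{\left(N \right)} = -42 + N$ ($z{\left(N \right)} = N - 42 = -42 + N$)
$s{\left(W \right)} = 36$ ($s{\left(W \right)} = 6^{2} = 36$)
$\frac{D{\left(924 \right)}}{s{\left(-1324 \right)}} - \frac{2824108}{z{\left(169 \right)}} = \frac{924}{36} - \frac{2824108}{-42 + 169} = 924 \cdot \frac{1}{36} - \frac{2824108}{127} = \frac{77}{3} - \frac{2824108}{127} = - \frac{8462545}{381}$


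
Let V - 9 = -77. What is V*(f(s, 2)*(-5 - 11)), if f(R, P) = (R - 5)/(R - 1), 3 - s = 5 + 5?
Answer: 1632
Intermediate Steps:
s = -7 (s = 3 - (5 + 5) = 3 - 1*10 = 3 - 10 = -7)
f(R, P) = (-5 + R)/(-1 + R)
V = -68 (V = 9 - 77 = -68)
V*(f(s, 2)*(-5 - 11)) = -68*(-5 - 7)/(-1 - 7)*(-5 - 11) = -68*-12/(-8)*(-16) = -68*(-⅛*(-12))*(-16) = -102*(-16) = -68*(-24) = 1632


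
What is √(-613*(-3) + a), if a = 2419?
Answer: √4258 ≈ 65.253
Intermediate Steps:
√(-613*(-3) + a) = √(-613*(-3) + 2419) = √(1839 + 2419) = √4258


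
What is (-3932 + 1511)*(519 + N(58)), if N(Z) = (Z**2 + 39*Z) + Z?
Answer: -15017463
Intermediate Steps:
N(Z) = Z**2 + 40*Z
(-3932 + 1511)*(519 + N(58)) = (-3932 + 1511)*(519 + 58*(40 + 58)) = -2421*(519 + 58*98) = -2421*(519 + 5684) = -2421*6203 = -15017463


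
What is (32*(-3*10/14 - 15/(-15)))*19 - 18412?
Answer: -133748/7 ≈ -19107.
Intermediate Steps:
(32*(-3*10/14 - 15/(-15)))*19 - 18412 = (32*(-30*1/14 - 15*(-1/15)))*19 - 18412 = (32*(-15/7 + 1))*19 - 18412 = (32*(-8/7))*19 - 18412 = -256/7*19 - 18412 = -4864/7 - 18412 = -133748/7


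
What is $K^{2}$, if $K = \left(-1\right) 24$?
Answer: $576$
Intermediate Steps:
$K = -24$
$K^{2} = \left(-24\right)^{2} = 576$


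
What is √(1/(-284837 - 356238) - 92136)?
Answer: I*√1514631648452243/128215 ≈ 303.54*I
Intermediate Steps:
√(1/(-284837 - 356238) - 92136) = √(1/(-641075) - 92136) = √(-1/641075 - 92136) = √(-59066086201/641075) = I*√1514631648452243/128215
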